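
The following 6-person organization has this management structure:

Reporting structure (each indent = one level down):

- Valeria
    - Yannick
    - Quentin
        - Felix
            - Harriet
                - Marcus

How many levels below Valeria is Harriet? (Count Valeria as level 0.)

3

Chain from Harriet up to Valeria: Harriet → Felix → Quentin → Valeria. That is 3 steps up, so Harriet is 3 levels below Valeria.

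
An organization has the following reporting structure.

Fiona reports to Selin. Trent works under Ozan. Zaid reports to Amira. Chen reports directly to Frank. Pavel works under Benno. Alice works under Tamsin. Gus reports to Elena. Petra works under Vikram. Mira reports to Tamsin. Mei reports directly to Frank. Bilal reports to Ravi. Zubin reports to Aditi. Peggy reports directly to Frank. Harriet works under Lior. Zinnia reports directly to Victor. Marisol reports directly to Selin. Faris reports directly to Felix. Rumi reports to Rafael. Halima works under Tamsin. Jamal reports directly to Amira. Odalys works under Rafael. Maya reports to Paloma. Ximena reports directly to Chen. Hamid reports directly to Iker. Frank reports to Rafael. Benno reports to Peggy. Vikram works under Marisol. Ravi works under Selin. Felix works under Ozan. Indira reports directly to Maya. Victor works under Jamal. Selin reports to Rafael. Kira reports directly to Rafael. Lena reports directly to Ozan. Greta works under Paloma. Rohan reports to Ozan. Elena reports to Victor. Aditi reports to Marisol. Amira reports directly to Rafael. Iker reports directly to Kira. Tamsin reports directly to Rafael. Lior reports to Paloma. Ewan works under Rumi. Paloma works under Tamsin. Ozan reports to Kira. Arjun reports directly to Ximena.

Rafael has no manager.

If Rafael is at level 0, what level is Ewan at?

Chain from Ewan up to Rafael: Ewan → Rumi → Rafael. That is 2 steps up, so Ewan is 2 levels below Rafael.

2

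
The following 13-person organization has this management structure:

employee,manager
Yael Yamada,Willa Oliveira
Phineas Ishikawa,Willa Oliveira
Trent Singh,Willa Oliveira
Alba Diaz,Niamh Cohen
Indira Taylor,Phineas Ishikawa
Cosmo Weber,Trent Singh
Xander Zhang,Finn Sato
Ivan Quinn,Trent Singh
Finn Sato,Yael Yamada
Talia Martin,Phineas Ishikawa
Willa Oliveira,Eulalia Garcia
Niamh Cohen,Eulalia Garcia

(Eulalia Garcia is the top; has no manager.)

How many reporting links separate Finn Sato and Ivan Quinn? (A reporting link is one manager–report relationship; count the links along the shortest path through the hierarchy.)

4

Finn Sato is 2 levels below Willa Oliveira, and Ivan Quinn is 2 levels below Willa Oliveira (their lowest common manager). The shortest path runs up from Finn Sato to Willa Oliveira and back down to Ivan Quinn: 2 + 2 = 4 links.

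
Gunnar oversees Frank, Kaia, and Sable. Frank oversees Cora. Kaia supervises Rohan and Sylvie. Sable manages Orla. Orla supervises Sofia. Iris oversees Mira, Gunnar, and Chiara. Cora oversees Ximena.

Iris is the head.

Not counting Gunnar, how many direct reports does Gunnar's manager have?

Gunnar reports to Iris. Iris's other direct reports are Mira, Chiara — 2 peers.

2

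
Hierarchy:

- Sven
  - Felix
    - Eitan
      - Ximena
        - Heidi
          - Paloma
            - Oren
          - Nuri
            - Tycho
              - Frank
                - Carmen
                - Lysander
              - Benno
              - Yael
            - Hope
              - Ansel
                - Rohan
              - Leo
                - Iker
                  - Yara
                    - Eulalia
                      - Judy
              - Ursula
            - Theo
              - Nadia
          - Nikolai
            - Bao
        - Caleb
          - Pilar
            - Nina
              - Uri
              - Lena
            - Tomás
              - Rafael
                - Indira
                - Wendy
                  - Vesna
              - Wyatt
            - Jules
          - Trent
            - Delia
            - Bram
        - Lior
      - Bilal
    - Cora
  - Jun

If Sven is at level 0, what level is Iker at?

Chain from Iker up to Sven: Iker → Leo → Hope → Nuri → Heidi → Ximena → Eitan → Felix → Sven. That is 8 steps up, so Iker is 8 levels below Sven.

8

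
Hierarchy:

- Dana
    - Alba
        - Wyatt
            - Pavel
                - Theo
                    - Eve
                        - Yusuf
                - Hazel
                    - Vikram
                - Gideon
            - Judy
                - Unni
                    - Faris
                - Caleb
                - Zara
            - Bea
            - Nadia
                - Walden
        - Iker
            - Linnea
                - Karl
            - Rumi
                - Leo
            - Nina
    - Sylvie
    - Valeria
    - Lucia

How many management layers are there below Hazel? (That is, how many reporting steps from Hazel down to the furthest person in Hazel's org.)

The longest chain under Hazel runs Hazel → Vikram, which is 1 level below Hazel.

1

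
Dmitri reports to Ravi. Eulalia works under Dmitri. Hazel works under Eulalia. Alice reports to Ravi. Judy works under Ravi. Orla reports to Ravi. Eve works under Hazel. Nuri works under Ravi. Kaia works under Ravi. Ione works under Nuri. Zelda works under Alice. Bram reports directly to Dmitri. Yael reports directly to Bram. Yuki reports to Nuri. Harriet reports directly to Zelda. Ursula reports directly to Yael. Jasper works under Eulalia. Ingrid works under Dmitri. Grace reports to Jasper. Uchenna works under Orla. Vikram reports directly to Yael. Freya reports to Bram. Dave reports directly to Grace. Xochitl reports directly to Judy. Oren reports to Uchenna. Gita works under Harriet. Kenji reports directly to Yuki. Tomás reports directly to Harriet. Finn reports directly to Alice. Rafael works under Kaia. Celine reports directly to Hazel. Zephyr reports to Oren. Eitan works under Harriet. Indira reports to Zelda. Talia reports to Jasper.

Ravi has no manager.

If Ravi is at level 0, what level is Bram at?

2

Chain from Bram up to Ravi: Bram → Dmitri → Ravi. That is 2 steps up, so Bram is 2 levels below Ravi.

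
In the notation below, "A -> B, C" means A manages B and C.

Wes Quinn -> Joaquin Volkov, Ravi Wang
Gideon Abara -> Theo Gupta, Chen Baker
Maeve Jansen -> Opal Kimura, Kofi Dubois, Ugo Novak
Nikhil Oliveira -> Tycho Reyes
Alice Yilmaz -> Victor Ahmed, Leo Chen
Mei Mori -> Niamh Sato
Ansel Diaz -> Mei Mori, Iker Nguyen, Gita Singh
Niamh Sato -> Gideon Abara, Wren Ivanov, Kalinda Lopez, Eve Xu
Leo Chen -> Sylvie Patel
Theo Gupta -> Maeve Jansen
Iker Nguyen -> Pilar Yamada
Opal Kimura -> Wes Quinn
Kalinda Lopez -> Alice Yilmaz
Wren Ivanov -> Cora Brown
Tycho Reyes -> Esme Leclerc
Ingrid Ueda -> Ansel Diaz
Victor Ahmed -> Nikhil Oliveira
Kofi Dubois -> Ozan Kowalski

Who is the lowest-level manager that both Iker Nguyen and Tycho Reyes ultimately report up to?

Iker Nguyen's chain of managers is Ansel Diaz, Ingrid Ueda. Tycho Reyes's chain of managers is Nikhil Oliveira, Victor Ahmed, Alice Yilmaz, Kalinda Lopez, Niamh Sato, Mei Mori, Ansel Diaz, Ingrid Ueda. The first manager that appears in both chains is Ansel Diaz.

Ansel Diaz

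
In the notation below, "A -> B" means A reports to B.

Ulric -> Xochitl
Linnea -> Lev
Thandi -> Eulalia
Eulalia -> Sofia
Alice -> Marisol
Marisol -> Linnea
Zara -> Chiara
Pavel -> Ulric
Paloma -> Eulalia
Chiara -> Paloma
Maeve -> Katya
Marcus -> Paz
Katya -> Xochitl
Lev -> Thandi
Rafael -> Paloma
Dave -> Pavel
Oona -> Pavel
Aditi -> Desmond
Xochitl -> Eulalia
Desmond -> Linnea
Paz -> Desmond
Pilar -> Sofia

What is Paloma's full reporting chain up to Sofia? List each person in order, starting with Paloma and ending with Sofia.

Paloma reports to Eulalia. Eulalia reports to Sofia. Sofia is at the top.

Paloma -> Eulalia -> Sofia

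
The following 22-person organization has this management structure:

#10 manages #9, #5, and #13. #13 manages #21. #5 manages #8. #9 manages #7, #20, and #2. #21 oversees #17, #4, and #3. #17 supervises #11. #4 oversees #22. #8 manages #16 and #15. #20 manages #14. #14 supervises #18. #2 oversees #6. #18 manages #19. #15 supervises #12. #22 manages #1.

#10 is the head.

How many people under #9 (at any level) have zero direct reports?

The people in #9's organization with no one reporting to them are #6, #19, #7. That is 3.

3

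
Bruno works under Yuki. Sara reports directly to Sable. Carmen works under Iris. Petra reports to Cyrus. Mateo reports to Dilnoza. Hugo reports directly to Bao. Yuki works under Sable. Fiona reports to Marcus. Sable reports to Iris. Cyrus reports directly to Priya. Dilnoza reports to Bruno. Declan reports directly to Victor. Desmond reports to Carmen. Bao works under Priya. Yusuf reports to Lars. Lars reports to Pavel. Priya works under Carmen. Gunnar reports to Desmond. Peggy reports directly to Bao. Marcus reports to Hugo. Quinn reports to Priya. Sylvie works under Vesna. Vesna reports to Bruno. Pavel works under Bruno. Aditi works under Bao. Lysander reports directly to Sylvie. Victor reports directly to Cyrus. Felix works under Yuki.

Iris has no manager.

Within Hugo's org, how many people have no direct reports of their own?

The only person in Hugo's organization with no one reporting to them is Fiona. That is 1.

1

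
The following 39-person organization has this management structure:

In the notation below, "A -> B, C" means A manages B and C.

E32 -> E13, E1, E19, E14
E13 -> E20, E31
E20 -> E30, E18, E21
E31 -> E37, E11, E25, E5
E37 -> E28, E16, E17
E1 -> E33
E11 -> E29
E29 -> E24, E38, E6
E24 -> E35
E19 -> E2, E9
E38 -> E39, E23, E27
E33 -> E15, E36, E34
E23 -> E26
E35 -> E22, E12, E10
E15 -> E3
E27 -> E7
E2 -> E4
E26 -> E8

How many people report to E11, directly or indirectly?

E11 directly manages E29. Under E29: E6, E38, E27, E7, E23, E26, E8, E39, E24, E35, E10, E12, E22 (13). That's 14 in total.

14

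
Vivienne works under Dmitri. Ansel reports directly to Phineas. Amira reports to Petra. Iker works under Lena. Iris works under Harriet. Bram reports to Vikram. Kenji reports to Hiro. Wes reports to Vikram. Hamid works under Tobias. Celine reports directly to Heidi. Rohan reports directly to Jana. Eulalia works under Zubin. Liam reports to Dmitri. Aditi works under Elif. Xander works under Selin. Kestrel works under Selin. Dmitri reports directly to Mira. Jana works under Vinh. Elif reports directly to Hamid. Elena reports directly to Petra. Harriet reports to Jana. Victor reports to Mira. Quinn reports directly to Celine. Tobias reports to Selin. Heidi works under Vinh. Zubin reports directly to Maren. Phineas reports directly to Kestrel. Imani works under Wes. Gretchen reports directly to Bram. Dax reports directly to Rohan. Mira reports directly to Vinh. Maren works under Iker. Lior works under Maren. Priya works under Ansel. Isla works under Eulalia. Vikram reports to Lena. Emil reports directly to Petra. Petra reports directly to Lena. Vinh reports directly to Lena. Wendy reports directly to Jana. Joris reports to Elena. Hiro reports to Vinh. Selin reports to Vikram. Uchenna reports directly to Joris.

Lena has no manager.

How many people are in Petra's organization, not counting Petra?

5

Petra directly manages Emil, Elena, Amira. Emil has no reports. Under Elena: Joris, Uchenna (2). Amira has no reports. So Petra's organization is 3 direct reports plus everyone under them: 1 + 3 + 1 = 5.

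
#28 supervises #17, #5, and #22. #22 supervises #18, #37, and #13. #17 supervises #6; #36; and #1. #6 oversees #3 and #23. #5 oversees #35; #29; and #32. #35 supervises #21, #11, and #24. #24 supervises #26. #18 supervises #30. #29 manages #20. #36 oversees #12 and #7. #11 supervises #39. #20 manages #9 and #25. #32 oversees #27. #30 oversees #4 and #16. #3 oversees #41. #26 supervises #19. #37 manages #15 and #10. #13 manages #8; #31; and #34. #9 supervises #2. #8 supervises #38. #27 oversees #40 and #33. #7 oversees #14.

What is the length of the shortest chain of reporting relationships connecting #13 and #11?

#13 is 2 levels below #28, and #11 is 3 levels below #28 (their lowest common manager). The shortest path runs up from #13 to #28 and back down to #11: 2 + 3 = 5 links.

5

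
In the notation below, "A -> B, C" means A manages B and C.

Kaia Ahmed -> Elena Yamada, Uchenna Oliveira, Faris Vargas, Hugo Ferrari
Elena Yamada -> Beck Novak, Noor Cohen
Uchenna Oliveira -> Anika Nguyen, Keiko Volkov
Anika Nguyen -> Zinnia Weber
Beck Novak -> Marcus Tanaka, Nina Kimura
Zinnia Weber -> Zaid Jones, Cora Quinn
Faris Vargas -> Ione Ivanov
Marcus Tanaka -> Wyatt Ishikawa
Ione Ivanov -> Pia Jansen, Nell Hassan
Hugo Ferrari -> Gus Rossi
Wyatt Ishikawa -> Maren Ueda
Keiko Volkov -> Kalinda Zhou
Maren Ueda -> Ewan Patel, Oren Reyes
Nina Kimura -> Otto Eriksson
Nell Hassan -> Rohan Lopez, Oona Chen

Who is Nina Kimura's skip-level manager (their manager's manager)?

Nina Kimura reports to Beck Novak, and Beck Novak reports to Elena Yamada. So Nina Kimura's skip-level manager is Elena Yamada.

Elena Yamada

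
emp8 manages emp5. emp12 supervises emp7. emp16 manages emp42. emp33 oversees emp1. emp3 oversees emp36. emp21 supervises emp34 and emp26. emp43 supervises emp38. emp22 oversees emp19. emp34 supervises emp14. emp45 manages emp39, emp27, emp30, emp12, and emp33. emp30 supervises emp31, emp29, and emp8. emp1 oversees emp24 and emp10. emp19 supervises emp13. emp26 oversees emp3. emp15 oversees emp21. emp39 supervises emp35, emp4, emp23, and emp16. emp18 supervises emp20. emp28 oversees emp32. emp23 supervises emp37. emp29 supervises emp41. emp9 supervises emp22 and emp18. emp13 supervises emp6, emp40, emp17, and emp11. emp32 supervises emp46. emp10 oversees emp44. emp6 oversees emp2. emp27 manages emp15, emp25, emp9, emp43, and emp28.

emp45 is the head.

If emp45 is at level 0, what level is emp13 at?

5

Chain from emp13 up to emp45: emp13 → emp19 → emp22 → emp9 → emp27 → emp45. That is 5 steps up, so emp13 is 5 levels below emp45.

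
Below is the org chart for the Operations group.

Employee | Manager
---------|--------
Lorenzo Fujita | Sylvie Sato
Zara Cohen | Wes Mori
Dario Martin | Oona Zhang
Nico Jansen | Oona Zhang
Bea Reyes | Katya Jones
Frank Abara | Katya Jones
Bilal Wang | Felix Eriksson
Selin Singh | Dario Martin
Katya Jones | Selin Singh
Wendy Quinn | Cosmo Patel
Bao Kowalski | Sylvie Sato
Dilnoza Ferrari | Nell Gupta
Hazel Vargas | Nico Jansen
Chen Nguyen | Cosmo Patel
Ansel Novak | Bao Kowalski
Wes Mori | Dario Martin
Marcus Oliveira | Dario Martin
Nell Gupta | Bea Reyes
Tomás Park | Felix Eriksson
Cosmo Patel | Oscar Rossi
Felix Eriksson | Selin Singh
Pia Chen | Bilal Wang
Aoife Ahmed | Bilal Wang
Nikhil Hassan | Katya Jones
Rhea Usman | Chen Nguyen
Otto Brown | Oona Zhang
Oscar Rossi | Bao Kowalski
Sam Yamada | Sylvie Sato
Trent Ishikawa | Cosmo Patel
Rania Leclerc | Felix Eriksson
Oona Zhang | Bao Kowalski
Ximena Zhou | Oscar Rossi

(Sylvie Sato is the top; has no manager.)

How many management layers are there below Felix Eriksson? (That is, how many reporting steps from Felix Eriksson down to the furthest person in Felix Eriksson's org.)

The longest chain under Felix Eriksson runs Felix Eriksson → Bilal Wang → Aoife Ahmed, which is 2 levels below Felix Eriksson.

2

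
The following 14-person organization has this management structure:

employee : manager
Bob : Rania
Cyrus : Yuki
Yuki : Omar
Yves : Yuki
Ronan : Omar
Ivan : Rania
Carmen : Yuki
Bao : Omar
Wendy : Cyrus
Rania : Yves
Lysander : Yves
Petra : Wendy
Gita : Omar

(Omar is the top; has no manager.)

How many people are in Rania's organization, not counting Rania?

Rania directly manages Ivan, Bob. Ivan has no reports. Bob has no reports. So Rania's organization is 2 direct reports plus everyone under them: 1 + 1 = 2.

2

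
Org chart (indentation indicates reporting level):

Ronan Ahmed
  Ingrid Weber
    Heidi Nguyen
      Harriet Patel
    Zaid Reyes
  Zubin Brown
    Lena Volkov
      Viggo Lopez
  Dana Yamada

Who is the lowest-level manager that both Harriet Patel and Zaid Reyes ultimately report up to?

Ingrid Weber

Harriet Patel's chain of managers is Heidi Nguyen, Ingrid Weber, Ronan Ahmed. Zaid Reyes's chain of managers is Ingrid Weber, Ronan Ahmed. The first manager that appears in both chains is Ingrid Weber.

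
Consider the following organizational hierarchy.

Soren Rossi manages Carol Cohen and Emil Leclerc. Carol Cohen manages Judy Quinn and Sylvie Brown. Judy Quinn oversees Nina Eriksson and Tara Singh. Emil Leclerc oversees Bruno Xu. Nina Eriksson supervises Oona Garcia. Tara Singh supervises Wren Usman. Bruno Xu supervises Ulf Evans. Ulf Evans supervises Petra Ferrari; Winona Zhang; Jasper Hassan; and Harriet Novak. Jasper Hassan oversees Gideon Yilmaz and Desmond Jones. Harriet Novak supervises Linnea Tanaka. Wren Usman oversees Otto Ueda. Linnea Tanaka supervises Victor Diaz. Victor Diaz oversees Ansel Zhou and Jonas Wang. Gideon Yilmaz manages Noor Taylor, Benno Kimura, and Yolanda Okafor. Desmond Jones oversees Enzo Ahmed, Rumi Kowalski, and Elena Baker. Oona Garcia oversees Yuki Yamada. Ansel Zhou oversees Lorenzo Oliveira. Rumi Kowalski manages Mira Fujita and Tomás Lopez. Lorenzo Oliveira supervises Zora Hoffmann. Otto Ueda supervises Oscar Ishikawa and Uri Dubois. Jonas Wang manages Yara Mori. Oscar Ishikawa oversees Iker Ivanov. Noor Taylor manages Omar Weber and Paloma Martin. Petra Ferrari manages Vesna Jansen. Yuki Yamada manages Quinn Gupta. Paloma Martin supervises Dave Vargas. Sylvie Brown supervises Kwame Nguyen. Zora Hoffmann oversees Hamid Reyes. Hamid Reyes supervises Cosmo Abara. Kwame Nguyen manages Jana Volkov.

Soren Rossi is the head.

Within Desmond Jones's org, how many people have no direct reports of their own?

4

The people in Desmond Jones's organization with no one reporting to them are Elena Baker, Tomás Lopez, Mira Fujita, Enzo Ahmed. That is 4.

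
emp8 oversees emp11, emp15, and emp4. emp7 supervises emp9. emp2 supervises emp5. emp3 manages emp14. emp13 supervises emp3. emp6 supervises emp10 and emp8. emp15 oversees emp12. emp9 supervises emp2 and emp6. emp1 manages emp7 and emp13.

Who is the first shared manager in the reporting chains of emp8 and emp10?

emp8's chain of managers is emp6, emp9, emp7, emp1. emp10's chain of managers is emp6, emp9, emp7, emp1. The first manager that appears in both chains is emp6.

emp6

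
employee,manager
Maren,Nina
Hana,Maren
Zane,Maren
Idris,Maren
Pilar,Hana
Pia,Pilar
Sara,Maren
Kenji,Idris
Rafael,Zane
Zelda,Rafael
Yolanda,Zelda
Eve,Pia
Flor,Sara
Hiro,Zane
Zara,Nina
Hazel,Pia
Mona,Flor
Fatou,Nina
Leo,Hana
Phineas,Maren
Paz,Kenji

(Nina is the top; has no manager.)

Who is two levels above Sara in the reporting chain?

Sara reports to Maren, and Maren reports to Nina. So Sara's skip-level manager is Nina.

Nina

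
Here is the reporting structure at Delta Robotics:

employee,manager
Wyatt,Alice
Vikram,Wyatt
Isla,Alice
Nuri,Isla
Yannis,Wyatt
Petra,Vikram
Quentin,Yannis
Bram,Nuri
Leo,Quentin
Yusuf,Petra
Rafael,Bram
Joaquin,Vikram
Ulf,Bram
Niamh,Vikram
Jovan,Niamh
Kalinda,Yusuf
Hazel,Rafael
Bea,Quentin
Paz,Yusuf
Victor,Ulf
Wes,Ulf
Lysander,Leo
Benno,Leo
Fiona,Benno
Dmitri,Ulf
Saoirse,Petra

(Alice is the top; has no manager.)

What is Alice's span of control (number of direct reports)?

Alice directly manages Wyatt, Isla. That is 2 direct reports.

2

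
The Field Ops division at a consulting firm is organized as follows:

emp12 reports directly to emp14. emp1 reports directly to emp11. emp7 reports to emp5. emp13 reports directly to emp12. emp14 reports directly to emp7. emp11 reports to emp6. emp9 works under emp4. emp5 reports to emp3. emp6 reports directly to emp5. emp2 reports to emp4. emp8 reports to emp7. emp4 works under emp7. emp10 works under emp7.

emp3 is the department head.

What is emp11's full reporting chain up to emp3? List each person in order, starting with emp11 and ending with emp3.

emp11 reports to emp6. emp6 reports to emp5. emp5 reports to emp3. emp3 is at the top.

emp11 -> emp6 -> emp5 -> emp3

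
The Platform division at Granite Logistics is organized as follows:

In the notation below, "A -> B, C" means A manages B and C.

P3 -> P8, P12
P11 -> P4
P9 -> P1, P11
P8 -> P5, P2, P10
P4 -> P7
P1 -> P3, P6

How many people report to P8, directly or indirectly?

3

P8 directly manages P5, P2, P10. P5 has no reports. P2 has no reports. P10 has no reports. So P8's organization is 3 direct reports plus everyone under them: 1 + 1 + 1 = 3.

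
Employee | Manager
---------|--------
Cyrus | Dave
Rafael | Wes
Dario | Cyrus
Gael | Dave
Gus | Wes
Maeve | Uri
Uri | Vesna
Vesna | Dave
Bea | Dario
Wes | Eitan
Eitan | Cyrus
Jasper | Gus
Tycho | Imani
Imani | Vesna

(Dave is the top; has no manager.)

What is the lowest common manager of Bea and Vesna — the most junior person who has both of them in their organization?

Dave

Bea's chain of managers is Dario, Cyrus, Dave. Vesna's chain of managers is Dave. The first manager that appears in both chains is Dave.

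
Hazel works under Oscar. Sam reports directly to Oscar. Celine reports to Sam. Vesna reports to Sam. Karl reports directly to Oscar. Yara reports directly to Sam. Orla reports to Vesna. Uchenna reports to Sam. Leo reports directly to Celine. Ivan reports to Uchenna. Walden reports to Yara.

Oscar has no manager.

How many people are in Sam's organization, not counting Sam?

8

Sam directly manages Celine, Vesna, Yara, Uchenna. Under Celine: Leo (1). Under Vesna: Orla (1). Under Yara: Walden (1). Under Uchenna: Ivan (1). So Sam's organization is 4 direct reports plus everyone under them: 2 + 2 + 2 + 2 = 8.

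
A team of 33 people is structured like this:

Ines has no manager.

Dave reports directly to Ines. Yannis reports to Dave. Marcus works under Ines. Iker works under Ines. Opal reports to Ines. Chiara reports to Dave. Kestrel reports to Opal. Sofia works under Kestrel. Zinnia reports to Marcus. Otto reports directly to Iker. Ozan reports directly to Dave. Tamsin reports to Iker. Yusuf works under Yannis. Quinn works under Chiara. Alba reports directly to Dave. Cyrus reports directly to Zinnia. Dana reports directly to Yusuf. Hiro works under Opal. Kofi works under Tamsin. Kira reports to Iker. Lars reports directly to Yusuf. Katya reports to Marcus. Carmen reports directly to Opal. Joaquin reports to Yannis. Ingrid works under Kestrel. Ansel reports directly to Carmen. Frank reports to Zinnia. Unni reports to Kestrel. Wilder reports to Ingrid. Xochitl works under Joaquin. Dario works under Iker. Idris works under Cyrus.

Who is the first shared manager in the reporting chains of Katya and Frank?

Marcus

Katya's chain of managers is Marcus, Ines. Frank's chain of managers is Zinnia, Marcus, Ines. The first manager that appears in both chains is Marcus.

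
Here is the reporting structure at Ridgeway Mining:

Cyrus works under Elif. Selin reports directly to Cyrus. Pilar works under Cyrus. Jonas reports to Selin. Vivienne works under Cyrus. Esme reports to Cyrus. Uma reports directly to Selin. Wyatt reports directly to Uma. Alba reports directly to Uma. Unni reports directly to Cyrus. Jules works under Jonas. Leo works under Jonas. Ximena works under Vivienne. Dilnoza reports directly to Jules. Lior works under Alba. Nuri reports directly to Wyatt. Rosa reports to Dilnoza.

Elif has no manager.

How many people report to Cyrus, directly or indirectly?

16

Cyrus directly manages Selin, Pilar, Vivienne, Esme, Unni. Under Selin: Uma, Alba, Lior, Wyatt, Nuri, Jonas, Leo, Jules, Dilnoza, Rosa (10). Pilar has no reports. Under Vivienne: Ximena (1). Esme has no reports. Unni has no reports. So Cyrus's organization is 5 direct reports plus everyone under them: 11 + 1 + 2 + 1 + 1 = 16.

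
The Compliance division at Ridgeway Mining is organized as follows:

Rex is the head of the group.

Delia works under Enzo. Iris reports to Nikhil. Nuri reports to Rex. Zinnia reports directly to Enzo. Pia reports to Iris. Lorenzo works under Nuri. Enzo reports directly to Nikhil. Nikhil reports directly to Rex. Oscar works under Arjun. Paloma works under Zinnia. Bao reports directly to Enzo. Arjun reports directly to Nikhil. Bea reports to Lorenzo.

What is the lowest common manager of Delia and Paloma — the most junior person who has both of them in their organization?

Delia's chain of managers is Enzo, Nikhil, Rex. Paloma's chain of managers is Zinnia, Enzo, Nikhil, Rex. The first manager that appears in both chains is Enzo.

Enzo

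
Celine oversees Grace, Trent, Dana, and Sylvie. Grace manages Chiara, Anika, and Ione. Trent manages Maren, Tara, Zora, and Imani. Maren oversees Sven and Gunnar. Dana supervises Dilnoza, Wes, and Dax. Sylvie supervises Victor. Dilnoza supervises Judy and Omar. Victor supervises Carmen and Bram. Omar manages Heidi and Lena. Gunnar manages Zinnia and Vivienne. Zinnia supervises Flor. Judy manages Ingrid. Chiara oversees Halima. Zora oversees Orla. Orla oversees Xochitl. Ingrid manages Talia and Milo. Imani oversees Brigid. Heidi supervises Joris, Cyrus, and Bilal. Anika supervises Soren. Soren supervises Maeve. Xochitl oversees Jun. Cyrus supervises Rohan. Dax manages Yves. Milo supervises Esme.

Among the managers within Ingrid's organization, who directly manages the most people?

Direct-report counts within Ingrid's organization: Ingrid has 2; Milo has 1. The largest is 2, held by Ingrid.

Ingrid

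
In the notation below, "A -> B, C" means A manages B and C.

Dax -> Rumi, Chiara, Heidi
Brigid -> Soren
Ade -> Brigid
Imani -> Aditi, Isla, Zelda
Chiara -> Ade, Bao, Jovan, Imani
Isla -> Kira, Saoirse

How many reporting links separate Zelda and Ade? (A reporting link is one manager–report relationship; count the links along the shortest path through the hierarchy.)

3

Zelda is 2 levels below Chiara, and Ade is 1 level below Chiara (their lowest common manager). The shortest path runs up from Zelda to Chiara and back down to Ade: 2 + 1 = 3 links.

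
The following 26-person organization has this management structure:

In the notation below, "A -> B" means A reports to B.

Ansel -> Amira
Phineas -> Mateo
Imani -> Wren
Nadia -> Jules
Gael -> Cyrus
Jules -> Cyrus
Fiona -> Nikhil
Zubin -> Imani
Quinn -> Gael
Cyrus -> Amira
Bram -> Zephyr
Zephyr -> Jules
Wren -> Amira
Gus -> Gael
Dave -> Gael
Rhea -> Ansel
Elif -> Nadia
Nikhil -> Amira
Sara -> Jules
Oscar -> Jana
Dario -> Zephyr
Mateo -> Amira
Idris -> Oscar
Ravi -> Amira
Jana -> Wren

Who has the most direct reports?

Direct-report counts: Amira has 6; Mateo has 1; Ansel has 1; Wren has 2; Jana has 1; Oscar has 1; Imani has 1; Nikhil has 1; Cyrus has 2; Gael has 3; Jules has 3; Nadia has 1; Zephyr has 2. The largest is 6, held by Amira.

Amira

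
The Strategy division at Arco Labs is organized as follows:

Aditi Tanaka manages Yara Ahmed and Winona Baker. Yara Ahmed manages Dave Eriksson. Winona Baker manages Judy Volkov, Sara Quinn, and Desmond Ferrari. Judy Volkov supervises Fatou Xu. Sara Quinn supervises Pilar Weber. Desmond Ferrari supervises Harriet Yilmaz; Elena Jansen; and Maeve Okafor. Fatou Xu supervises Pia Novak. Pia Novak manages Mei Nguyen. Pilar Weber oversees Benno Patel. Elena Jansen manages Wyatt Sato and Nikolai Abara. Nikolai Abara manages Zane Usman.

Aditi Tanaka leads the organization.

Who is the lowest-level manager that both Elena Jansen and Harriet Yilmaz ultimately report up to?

Desmond Ferrari

Elena Jansen's chain of managers is Desmond Ferrari, Winona Baker, Aditi Tanaka. Harriet Yilmaz's chain of managers is Desmond Ferrari, Winona Baker, Aditi Tanaka. The first manager that appears in both chains is Desmond Ferrari.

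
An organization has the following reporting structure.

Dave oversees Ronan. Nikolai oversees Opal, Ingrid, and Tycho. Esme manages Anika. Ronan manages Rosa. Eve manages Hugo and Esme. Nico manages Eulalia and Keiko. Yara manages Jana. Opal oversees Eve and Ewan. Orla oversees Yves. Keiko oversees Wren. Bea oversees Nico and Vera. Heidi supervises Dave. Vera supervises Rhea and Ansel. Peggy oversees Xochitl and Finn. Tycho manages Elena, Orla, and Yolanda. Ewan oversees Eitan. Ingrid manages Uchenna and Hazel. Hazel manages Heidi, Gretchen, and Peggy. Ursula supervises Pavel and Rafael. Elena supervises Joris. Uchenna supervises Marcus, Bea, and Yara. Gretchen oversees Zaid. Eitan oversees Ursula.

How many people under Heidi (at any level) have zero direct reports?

The only person in Heidi's organization with no one reporting to them is Rosa. That is 1.

1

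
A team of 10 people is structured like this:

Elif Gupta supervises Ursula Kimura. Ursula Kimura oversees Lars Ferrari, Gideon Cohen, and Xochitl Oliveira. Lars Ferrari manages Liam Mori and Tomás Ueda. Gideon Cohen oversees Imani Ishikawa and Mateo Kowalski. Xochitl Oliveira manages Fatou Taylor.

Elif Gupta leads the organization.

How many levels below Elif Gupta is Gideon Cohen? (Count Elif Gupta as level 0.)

2

Chain from Gideon Cohen up to Elif Gupta: Gideon Cohen → Ursula Kimura → Elif Gupta. That is 2 steps up, so Gideon Cohen is 2 levels below Elif Gupta.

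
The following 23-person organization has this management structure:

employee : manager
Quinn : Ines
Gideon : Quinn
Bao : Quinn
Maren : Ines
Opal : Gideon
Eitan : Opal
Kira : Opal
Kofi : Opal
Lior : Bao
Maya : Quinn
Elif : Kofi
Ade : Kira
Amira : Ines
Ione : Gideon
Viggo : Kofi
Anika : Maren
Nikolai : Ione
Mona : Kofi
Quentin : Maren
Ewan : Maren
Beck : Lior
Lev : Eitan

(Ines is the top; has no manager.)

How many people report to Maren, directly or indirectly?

3

Maren directly manages Anika, Quentin, Ewan. Anika has no reports. Quentin has no reports. Ewan has no reports. So Maren's organization is 3 direct reports plus everyone under them: 1 + 1 + 1 = 3.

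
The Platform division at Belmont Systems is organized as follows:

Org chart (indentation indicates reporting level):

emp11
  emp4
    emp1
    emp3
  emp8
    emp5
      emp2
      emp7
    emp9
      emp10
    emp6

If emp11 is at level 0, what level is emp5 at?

2

Chain from emp5 up to emp11: emp5 → emp8 → emp11. That is 2 steps up, so emp5 is 2 levels below emp11.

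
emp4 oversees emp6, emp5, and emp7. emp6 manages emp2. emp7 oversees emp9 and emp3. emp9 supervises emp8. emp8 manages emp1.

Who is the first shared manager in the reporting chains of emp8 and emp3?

emp7

emp8's chain of managers is emp9, emp7, emp4. emp3's chain of managers is emp7, emp4. The first manager that appears in both chains is emp7.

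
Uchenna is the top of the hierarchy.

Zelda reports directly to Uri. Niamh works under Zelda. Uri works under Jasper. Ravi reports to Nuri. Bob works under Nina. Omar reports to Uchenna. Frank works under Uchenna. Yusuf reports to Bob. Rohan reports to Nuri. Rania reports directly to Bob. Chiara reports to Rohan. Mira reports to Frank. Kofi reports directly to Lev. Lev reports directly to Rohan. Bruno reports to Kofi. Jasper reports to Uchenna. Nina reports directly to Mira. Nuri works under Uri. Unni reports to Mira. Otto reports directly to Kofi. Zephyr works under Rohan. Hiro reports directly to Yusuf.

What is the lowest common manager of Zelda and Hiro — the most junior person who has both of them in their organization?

Zelda's chain of managers is Uri, Jasper, Uchenna. Hiro's chain of managers is Yusuf, Bob, Nina, Mira, Frank, Uchenna. The first manager that appears in both chains is Uchenna.

Uchenna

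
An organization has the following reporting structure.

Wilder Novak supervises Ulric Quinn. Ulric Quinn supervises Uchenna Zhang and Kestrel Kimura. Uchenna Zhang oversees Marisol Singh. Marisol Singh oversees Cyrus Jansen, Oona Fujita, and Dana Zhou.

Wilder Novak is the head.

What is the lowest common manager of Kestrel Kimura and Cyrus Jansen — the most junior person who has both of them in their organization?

Ulric Quinn

Kestrel Kimura's chain of managers is Ulric Quinn, Wilder Novak. Cyrus Jansen's chain of managers is Marisol Singh, Uchenna Zhang, Ulric Quinn, Wilder Novak. The first manager that appears in both chains is Ulric Quinn.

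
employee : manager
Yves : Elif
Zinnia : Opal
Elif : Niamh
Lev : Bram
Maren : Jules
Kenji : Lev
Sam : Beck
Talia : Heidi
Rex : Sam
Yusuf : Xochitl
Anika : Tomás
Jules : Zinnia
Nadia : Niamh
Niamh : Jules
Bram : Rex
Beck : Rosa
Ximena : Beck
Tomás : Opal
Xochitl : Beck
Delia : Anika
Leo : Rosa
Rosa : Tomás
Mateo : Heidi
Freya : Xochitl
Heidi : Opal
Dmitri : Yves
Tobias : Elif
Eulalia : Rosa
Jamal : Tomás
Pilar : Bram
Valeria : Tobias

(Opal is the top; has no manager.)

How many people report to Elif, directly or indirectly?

4

Elif directly manages Tobias, Yves. Under Tobias: Valeria (1). Under Yves: Dmitri (1). So Elif's organization is 2 direct reports plus everyone under them: 2 + 2 = 4.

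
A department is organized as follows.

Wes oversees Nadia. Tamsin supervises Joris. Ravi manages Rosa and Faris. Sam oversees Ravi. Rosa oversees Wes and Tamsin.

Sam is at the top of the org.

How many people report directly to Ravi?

Ravi directly manages Rosa, Faris. That is 2 direct reports.

2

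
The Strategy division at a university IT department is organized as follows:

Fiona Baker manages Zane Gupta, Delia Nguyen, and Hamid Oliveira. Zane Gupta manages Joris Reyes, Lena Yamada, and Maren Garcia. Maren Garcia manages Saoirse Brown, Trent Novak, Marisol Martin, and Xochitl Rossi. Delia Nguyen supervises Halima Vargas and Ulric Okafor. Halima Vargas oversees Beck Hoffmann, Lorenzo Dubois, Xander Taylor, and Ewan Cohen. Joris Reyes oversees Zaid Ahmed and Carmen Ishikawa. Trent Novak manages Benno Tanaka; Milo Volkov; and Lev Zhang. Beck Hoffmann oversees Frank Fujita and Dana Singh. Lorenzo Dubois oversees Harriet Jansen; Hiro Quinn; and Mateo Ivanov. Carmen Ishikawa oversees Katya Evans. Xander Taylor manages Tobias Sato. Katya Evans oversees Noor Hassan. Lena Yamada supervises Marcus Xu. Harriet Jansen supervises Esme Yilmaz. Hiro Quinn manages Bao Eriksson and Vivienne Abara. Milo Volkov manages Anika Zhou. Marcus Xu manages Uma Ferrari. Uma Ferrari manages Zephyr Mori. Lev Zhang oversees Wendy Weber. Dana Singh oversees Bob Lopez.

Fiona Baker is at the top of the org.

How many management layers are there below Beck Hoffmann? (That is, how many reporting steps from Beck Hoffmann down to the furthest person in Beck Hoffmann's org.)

The longest chain under Beck Hoffmann runs Beck Hoffmann → Dana Singh → Bob Lopez, which is 2 levels below Beck Hoffmann.

2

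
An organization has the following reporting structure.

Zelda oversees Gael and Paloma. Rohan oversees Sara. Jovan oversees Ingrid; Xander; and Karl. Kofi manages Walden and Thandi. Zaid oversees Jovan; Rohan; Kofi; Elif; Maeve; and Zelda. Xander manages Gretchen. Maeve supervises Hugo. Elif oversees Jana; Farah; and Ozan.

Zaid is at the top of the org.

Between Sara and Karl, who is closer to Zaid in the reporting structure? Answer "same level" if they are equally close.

Both Sara and Karl are 2 levels below Zaid.

same level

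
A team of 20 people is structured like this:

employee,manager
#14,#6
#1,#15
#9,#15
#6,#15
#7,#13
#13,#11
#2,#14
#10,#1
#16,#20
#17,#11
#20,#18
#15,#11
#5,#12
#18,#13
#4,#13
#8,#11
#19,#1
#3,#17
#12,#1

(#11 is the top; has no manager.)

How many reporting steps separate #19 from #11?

Chain from #19 up to #11: #19 → #1 → #15 → #11. That is 3 steps up, so #19 is 3 levels below #11.

3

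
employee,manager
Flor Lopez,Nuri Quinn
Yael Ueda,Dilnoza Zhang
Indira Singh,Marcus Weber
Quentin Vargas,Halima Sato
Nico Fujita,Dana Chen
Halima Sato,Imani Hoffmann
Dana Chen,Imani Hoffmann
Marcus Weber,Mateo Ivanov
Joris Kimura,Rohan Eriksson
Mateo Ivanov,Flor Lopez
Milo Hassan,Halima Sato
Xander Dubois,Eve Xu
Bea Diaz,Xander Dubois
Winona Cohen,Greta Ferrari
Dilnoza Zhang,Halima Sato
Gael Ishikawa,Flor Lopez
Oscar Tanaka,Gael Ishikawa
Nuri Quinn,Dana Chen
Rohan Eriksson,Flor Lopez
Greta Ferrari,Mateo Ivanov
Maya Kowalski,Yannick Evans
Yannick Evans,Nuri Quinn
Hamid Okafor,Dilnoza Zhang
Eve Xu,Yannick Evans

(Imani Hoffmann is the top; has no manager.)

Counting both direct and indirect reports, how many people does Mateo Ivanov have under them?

4

Mateo Ivanov directly manages Marcus Weber, Greta Ferrari. Under Marcus Weber: Indira Singh (1). Under Greta Ferrari: Winona Cohen (1). So Mateo Ivanov's organization is 2 direct reports plus everyone under them: 2 + 2 = 4.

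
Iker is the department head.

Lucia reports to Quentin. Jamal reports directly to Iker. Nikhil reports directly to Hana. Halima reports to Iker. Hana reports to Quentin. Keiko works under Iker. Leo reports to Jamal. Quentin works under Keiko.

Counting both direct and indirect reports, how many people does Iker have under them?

Iker directly manages Jamal, Keiko, Halima. Under Jamal: Leo (1). Under Keiko: Quentin, Lucia, Hana, Nikhil (4). Halima has no reports. So Iker's organization is 3 direct reports plus everyone under them: 2 + 5 + 1 = 8.

8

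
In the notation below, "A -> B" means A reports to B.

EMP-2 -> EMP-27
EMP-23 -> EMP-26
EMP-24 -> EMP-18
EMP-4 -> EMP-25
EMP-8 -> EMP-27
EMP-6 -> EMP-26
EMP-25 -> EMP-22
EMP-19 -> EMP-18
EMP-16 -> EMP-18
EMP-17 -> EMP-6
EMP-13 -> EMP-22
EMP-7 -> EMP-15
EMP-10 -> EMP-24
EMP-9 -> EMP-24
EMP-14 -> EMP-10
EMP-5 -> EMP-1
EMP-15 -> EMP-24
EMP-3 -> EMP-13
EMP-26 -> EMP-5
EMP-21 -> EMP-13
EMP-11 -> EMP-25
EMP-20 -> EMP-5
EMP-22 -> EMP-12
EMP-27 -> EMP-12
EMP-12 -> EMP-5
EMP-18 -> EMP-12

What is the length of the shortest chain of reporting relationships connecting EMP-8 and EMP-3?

EMP-8 is 2 levels below EMP-12, and EMP-3 is 3 levels below EMP-12 (their lowest common manager). The shortest path runs up from EMP-8 to EMP-12 and back down to EMP-3: 2 + 3 = 5 links.

5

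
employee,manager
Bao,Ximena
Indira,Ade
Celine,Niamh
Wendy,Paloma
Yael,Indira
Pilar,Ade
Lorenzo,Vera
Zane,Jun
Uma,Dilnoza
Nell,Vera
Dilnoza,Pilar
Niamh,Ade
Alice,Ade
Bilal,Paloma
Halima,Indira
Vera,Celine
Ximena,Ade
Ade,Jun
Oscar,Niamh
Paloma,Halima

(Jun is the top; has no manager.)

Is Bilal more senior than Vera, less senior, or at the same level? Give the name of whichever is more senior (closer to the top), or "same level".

Bilal is 5 levels below Jun; Vera is 4. Vera is higher.

Vera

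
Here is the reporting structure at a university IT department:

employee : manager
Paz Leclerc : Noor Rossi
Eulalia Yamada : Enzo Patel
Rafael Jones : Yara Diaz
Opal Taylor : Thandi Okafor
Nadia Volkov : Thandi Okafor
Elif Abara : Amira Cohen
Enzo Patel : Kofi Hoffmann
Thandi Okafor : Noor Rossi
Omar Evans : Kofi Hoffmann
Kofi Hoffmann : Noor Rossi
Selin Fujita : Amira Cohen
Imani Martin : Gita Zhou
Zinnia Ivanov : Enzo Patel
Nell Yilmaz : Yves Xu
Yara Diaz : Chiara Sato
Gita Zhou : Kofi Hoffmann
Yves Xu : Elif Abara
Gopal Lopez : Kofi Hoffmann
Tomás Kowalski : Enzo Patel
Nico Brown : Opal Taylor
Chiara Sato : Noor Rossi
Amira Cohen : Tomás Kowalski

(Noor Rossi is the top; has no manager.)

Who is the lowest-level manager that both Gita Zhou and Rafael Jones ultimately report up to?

Gita Zhou's chain of managers is Kofi Hoffmann, Noor Rossi. Rafael Jones's chain of managers is Yara Diaz, Chiara Sato, Noor Rossi. The first manager that appears in both chains is Noor Rossi.

Noor Rossi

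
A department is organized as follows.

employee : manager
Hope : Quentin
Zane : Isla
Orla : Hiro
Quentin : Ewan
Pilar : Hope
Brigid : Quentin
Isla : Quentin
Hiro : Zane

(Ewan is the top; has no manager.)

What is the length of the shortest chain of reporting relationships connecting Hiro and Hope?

Hiro is 3 levels below Quentin, and Hope is 1 level below Quentin (their lowest common manager). The shortest path runs up from Hiro to Quentin and back down to Hope: 3 + 1 = 4 links.

4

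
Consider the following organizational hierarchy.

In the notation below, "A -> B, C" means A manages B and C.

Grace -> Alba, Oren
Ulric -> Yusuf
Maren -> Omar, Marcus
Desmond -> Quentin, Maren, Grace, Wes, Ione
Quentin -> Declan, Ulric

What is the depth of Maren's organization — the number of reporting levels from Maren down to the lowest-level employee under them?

The longest chain under Maren runs Maren → Marcus, which is 1 level below Maren.

1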